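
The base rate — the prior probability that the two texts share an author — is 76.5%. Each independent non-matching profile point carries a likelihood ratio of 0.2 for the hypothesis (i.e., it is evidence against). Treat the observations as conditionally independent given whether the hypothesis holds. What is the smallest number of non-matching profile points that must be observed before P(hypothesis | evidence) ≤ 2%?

Prior odds = 0.765/0.235 = 153/47.
Likelihood ratio per non-matching profile point = 0.2.
Target odds: 0.02 ÷ 0.98 = 1/49.
Require 0.2ⁿ ≤ 1/49 ÷ (153/47) = 47/7497.
0.2³ = 0.008 is still above 47/7497 but 0.2⁴ = 0.0016 is at or below it, so n = 4.

4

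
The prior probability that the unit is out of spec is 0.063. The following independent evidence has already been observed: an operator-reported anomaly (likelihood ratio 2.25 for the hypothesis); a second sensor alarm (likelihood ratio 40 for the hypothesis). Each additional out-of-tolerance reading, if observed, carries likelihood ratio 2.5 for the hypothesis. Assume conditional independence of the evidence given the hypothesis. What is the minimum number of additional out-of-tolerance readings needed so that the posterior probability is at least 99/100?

4

Prior odds = 0.063/0.937 = 63/937.
Combined Bayes factor of the evidence already in hand = 2.25 × 40 = 90.
Odds after that evidence = (63/937) × 90 = 5670/937.
Target odds = 0.99/0.01 = 99.
Need 2.5ⁿ ≥ 99 ÷ (5670/937) = 10307/630.
2.5³ = 15.625 falls short of 10307/630 but 2.5⁴ = 39.0625 reaches it, so n = 4.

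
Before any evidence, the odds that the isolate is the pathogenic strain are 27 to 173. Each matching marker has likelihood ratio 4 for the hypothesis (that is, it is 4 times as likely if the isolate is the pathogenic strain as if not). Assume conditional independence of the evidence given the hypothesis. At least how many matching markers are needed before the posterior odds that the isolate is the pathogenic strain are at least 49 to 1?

5

Prior odds = 27/173.
Likelihood ratio per matching marker = 4.
Target odds = 49.
Require 4ⁿ ≥ 49 ÷ (27/173) = 8477/27.
4⁴ = 256 falls short of 8477/27 but 4⁵ = 1024 reaches it, so n = 5.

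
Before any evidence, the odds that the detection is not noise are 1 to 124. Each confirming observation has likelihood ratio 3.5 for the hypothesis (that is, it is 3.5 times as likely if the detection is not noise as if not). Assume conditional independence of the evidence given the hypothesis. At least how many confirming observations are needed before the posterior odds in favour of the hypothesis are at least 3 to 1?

Prior odds = 1/124.
Likelihood ratio per confirming observation = 3.5.
Target odds = 3.
Require 3.5ⁿ ≥ 3 ÷ (1/124) = 372.
3.5⁴ = 150.0625 falls short of 372 but 3.5⁵ = 525.21875 reaches it, so n = 5.

5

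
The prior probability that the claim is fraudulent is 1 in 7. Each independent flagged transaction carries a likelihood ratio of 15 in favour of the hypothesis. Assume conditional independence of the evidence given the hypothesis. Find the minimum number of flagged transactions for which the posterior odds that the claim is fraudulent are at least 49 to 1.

3

Prior odds = (1/7)/(6/7) = 1/6.
Likelihood ratio per flagged transaction = 15.
Target odds = 49.
Require 15ⁿ ≥ 49 ÷ (1/6) = 294.
15² = 225 falls short of 294 but 15³ = 3375 reaches it, so n = 3.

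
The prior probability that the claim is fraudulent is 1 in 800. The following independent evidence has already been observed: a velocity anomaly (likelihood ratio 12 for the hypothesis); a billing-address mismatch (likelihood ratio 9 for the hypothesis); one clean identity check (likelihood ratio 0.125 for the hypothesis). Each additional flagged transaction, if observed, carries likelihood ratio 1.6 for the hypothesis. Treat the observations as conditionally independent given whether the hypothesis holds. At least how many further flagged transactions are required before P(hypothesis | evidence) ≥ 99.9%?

Prior odds = 0.00125/0.99875 = 1/799.
Combined Bayes factor of the evidence already in hand = 12 × 9 × 0.125 = 13.5.
Odds after that evidence = (1/799) × 13.5 = 27/1598.
Target odds = 0.999/0.001 = 999.
Need 1.6ⁿ ≥ 999 ÷ (27/1598) = 59126.
1.6²³ ≈49517.6 falls short of 59126 but 1.6²⁴ ≈79228.2 reaches it, so n = 24.

24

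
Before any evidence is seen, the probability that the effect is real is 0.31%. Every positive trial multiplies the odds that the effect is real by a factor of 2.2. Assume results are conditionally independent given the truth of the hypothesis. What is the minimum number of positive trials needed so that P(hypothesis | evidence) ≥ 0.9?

Prior odds = 0.0031/0.9969 = 31/9969.
Likelihood ratio per positive trial = 2.2.
Target odds: 0.9 ÷ 0.1 = 9.
Require 2.2ⁿ ≥ 9 ÷ (31/9969) = 89721/31.
2.2¹⁰ ≈2655.99 falls short of 89721/31 but 2.2¹¹ ≈5843.18 reaches it, so n = 11.

11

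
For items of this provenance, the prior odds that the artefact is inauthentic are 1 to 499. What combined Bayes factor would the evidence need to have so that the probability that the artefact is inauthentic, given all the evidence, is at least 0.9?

4491

Prior odds = 1/499.
Target odds = 0.9/0.1 = 9.
Required Bayes factor = 9 ÷ (1/499) = 4491.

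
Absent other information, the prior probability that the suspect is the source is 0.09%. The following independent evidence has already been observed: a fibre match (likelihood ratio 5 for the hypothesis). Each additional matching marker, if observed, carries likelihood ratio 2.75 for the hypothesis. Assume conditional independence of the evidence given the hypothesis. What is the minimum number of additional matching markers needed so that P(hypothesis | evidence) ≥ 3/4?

Prior odds = 0.0009/0.9991 = 9/9991.
Bayes factor of the evidence already in hand = 5.
Odds after that evidence = (9/9991) × 5 = 45/9991.
Target odds = 0.75/0.25 = 3.
Need 2.75ⁿ ≥ 3 ÷ (45/9991) = 9991/15.
2.75⁶ = 1771561/4096 falls short of 9991/15 but 2.75⁷ = 19487171/16384 reaches it, so n = 7.

7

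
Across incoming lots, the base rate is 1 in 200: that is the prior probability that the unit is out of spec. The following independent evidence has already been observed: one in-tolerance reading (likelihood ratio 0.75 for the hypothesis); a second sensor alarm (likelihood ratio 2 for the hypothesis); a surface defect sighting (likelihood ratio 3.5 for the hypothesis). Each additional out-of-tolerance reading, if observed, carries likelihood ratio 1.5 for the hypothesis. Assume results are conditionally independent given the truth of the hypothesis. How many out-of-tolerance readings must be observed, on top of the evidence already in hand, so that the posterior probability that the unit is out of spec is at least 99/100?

21

Prior odds = 0.005/0.995 = 1/199.
Combined Bayes factor of the evidence already in hand = 0.75 × 2 × 3.5 = 5.25.
Odds after that evidence = (1/199) × 5.25 = 21/796.
Target odds = 0.99/0.01 = 99.
Need 1.5ⁿ ≥ 99 ÷ (21/796) = 26268/7.
1.5²⁰ ≈3325.26 falls short of 26268/7 but 1.5²¹ ≈4987.89 reaches it, so n = 21.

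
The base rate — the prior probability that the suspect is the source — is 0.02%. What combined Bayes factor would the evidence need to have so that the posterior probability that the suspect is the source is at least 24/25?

119976

Prior odds = 0.0002/0.9998 = 1/4999.
Target odds = 0.96/0.04 = 24.
Required Bayes factor = 24 ÷ (1/4999) = 119976.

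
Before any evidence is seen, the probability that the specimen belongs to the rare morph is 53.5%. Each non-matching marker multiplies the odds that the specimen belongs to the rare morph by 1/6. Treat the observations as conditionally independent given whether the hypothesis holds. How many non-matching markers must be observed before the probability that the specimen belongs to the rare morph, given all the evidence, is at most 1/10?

2

Prior odds = 0.535/0.465 = 107/93.
Likelihood ratio per non-matching marker = 1/6.
Target odds: 0.1 ÷ 0.9 = 1/9.
Need (107/93) × (1/6)ⁿ ≤ 1/9, i.e. (1/6)ⁿ ≤ 31/321.
(1/6)¹ = 1/6 is still above 31/321 but (1/6)² = 1/36 is at or below it, so n = 2.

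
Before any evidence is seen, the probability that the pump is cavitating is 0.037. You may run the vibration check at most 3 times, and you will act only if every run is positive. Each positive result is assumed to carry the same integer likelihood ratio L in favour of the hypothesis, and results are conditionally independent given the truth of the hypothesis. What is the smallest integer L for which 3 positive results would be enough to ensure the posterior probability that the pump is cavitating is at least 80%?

5

Prior odds = 0.037/0.963 = 37/963.
Target odds = 0.8/0.2 = 4.
Need L³ ≥ 4 ÷ (37/963) = 3852/37.
4³ = 64 < 3852/37 ≤ 125 = 5³, so L = 5.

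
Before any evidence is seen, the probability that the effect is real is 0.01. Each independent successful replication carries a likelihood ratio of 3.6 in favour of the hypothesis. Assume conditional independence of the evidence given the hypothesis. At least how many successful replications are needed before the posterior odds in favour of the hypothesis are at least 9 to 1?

Prior odds = 0.01/0.99 = 1/99.
Likelihood ratio per successful replication = 3.6.
Target odds = 9.
Need (1/99) × 3.6ⁿ ≥ 9, i.e. 3.6ⁿ ≥ 891.
3.6⁵ = 604.66176 falls short of 891 but 3.6⁶ = 34012224/15625 reaches it, so n = 6.

6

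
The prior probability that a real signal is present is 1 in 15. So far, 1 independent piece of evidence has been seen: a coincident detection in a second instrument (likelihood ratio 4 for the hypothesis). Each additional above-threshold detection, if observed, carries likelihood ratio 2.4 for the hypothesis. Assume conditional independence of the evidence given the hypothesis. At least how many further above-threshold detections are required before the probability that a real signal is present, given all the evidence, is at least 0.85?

4

Prior odds = (1/15)/(14/15) = 1/14.
Bayes factor of the evidence already in hand = 4.
Odds after that evidence = (1/14) × 4 = 2/7.
Target odds = 0.85/0.15 = 17/3.
Need 2.4ⁿ ≥ 17/3 ÷ (2/7) = 119/6.
2.4³ = 13.824 falls short of 119/6 but 2.4⁴ = 33.1776 reaches it, so n = 4.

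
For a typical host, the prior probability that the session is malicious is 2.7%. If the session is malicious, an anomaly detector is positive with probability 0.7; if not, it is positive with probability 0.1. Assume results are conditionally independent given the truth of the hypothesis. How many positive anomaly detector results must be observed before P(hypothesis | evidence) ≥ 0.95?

Prior odds = 0.027/0.973 = 27/973.
Likelihood ratio of a positive = 0.7/0.1 = 7.
Target odds: 0.95 ÷ 0.05 = 19.
Require 7ⁿ ≥ 19 ÷ (27/973) = 18487/27.
7³ = 343 falls short of 18487/27 but 7⁴ = 2401 reaches it, so n = 4.

4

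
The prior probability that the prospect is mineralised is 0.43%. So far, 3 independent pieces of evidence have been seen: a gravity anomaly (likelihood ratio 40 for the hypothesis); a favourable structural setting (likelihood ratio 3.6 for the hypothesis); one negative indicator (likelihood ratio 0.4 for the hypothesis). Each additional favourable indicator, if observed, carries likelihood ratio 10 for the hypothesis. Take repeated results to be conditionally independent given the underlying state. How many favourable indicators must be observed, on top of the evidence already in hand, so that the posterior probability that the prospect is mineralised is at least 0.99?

3

Prior odds = 0.0043/0.9957 = 43/9957.
Combined Bayes factor of the evidence already in hand = 40 × 3.6 × 0.4 = 57.6.
Odds after that evidence = (43/9957) × 57.6 = 4128/16595.
Target odds = 0.99/0.01 = 99.
Need 10ⁿ ≥ 99 ÷ (4128/16595) = 547635/1376.
10² = 100 falls short of 547635/1376 but 10³ = 1000 reaches it, so n = 3.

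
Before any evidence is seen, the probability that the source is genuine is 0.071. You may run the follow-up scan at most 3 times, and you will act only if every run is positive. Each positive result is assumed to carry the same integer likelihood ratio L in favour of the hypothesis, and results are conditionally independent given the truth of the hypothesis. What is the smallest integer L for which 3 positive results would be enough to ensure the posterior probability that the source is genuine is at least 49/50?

9

Prior odds = 0.071/0.929 = 71/929.
Target odds = 0.98/0.02 = 49.
Need L³ ≥ 49 ÷ (71/929) = 45521/71.
8³ = 512 < 45521/71 ≤ 729 = 9³, so L = 9.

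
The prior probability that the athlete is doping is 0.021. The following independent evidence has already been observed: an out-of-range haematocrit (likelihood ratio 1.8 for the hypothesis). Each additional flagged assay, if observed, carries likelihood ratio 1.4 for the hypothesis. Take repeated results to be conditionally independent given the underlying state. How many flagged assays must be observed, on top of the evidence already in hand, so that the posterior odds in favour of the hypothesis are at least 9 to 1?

17

Prior odds = 0.021/0.979 = 21/979.
Bayes factor of the evidence already in hand = 1.8.
Odds after that evidence = (21/979) × 1.8 = 189/4895.
Target odds = 9.
Need 1.4ⁿ ≥ 9 ÷ (189/4895) = 4895/21.
1.4¹⁶ ≈217.795 falls short of 4895/21 but 1.4¹⁷ ≈304.913 reaches it, so n = 17.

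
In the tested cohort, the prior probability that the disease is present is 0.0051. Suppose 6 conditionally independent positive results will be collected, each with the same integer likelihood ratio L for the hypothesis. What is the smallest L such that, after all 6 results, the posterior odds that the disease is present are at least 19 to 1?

4

Prior odds = 0.0051/0.9949 = 51/9949.
Target odds = 19.
Need L⁶ ≥ 19 ÷ (51/9949) = 189031/51.
3⁶ = 729 < 189031/51 ≤ 4096 = 4⁶, so L = 4.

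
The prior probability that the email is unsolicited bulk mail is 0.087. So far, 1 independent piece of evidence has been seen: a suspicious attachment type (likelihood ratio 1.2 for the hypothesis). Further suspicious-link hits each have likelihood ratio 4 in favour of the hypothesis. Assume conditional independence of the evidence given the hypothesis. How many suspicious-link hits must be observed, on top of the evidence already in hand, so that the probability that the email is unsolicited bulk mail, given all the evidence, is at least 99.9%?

Prior odds = 0.087/0.913 = 87/913.
Bayes factor of the evidence already in hand = 1.2.
Odds after that evidence = (87/913) × 1.2 = 522/4565.
Target odds = 0.999/0.001 = 999.
Need 4ⁿ ≥ 999 ÷ (522/4565) = 506715/58.
4⁶ = 4096 falls short of 506715/58 but 4⁷ = 16384 reaches it, so n = 7.

7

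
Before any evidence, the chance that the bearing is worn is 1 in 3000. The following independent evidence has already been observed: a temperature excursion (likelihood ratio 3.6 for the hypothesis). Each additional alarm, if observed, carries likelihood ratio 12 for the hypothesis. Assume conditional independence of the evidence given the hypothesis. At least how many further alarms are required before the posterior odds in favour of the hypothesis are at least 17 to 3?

4

Prior odds = (1/3000)/(2999/3000) = 1/2999.
Bayes factor of the evidence already in hand = 3.6.
Odds after that evidence = (1/2999) × 3.6 = 18/14995.
Target odds = 17/3.
Need 12ⁿ ≥ 17/3 ÷ (18/14995) = 254915/54.
12³ = 1728 falls short of 254915/54 but 12⁴ = 20736 reaches it, so n = 4.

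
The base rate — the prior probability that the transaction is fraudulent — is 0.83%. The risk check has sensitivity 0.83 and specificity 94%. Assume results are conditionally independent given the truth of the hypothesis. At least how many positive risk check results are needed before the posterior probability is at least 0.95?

3

Prior odds = 0.0083/0.9917 = 83/9917.
False-positive rate = 1 − 0.94 = 0.06; likelihood ratio of a positive = 0.83/0.06 = 83/6.
Target posterior odds = 0.95/0.05 = 19.
Need (83/9917) × (83/6)ⁿ ≥ 19, i.e. (83/6)ⁿ ≥ 188423/83.
(83/6)² = 6889/36 falls short of 188423/83 but (83/6)³ = 571787/216 reaches it, so n = 3.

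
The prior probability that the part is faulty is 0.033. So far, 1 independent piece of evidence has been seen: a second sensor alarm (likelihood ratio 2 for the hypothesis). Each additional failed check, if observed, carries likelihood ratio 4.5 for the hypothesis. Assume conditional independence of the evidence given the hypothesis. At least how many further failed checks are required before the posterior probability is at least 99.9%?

Prior odds = 0.033/0.967 = 33/967.
Bayes factor of the evidence already in hand = 2.
Odds after that evidence = (33/967) × 2 = 66/967.
Target odds = 0.999/0.001 = 999.
Need 4.5ⁿ ≥ 999 ÷ (66/967) = 322011/22.
4.5⁶ = 8303.765625 falls short of 322011/22 but 4.5⁷ = 4782969/128 reaches it, so n = 7.

7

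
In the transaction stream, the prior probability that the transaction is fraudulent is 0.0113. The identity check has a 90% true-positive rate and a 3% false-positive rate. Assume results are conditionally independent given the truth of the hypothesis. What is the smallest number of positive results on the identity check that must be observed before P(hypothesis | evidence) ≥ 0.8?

2

Prior odds: 0.0113 ÷ 0.9887 = 113/9887.
Likelihood ratio of a positive result = 0.9/0.03 = 30.
Target posterior odds = 0.8/0.2 = 4.
Need (113/9887) × 30ⁿ ≥ 4, i.e. 30ⁿ ≥ 39548/113.
30¹ = 30 falls short of 39548/113 but 30² = 900 reaches it, so n = 2.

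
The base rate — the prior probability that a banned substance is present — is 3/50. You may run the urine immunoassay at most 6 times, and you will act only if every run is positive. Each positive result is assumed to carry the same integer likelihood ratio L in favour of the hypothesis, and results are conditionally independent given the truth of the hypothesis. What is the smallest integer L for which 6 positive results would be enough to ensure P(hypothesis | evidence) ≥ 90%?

3

Prior odds = 0.06/0.94 = 3/47.
Target odds = 0.9/0.1 = 9.
Need L⁶ ≥ 9 ÷ (3/47) = 141.
2⁶ = 64 < 141 ≤ 729 = 3⁶, so L = 3.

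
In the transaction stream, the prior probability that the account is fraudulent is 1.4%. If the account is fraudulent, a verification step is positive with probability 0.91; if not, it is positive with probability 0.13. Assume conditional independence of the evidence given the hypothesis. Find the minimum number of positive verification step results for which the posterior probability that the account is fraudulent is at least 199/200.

5

Prior odds = 0.014/0.986 = 7/493.
Likelihood ratio of a positive = 0.91/0.13 = 7.
Target posterior odds = 0.995/0.005 = 199.
Need (7/493) × 7ⁿ ≥ 199, i.e. 7ⁿ ≥ 98107/7.
7⁴ = 2401 falls short of 98107/7 but 7⁵ = 16807 reaches it, so n = 5.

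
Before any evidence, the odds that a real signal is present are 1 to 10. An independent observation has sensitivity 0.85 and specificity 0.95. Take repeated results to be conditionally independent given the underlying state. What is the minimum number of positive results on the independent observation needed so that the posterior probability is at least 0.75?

Prior odds = 0.1.
False-positive rate = 1 − 0.95 = 0.05; likelihood ratio of a positive = 0.85/0.05 = 17.
Target odds: 0.75 ÷ 0.25 = 3.
Require 17ⁿ ≥ 3 ÷ 0.1 = 30.
17¹ = 17 falls short of 30 but 17² = 289 reaches it, so n = 2.

2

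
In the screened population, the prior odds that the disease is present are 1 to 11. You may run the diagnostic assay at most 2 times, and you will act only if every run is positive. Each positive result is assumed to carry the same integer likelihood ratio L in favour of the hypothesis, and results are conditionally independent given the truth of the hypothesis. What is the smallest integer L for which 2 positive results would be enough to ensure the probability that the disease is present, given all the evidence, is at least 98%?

Prior odds = 1/11.
Target odds = 0.98/0.02 = 49.
Need L² ≥ 49 ÷ (1/11) = 539.
23² = 529 < 539 ≤ 576 = 24², so L = 24.

24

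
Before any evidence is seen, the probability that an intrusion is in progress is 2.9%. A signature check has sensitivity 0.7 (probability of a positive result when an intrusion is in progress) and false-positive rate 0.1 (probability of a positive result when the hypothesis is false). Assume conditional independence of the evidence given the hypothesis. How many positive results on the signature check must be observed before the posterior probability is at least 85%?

3

Prior odds: 0.029 ÷ 0.971 = 29/971.
Likelihood ratio of a positive result = 0.7/0.1 = 7.
Target odds: 0.85 ÷ 0.15 = 17/3.
Require 7ⁿ ≥ 17/3 ÷ (29/971) = 16507/87.
7² = 49 falls short of 16507/87 but 7³ = 343 reaches it, so n = 3.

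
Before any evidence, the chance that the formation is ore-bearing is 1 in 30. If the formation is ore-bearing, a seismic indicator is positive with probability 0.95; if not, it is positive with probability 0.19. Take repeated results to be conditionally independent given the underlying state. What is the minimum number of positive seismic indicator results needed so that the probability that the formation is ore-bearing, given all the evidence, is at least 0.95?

Prior odds = (1/30)/(29/30) = 1/29.
Likelihood ratio of a positive = 0.95/0.19 = 5.
Target posterior odds = 0.95/0.05 = 19.
Require 5ⁿ ≥ 19 ÷ (1/29) = 551.
5³ = 125 falls short of 551 but 5⁴ = 625 reaches it, so n = 4.

4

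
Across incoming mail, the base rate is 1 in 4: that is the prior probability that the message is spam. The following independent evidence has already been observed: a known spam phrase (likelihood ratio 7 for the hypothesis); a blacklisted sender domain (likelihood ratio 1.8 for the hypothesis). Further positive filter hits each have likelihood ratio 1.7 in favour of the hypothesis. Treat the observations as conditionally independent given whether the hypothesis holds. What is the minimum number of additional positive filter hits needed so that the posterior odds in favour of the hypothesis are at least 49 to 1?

Prior odds = 0.25/0.75 = 1/3.
Combined Bayes factor of the evidence already in hand = 7 × 1.8 = 12.6.
Odds after that evidence = (1/3) × 12.6 = 4.2.
Target odds = 49.
Need 1.7ⁿ ≥ 49 ÷ 4.2 = 35/3.
1.7⁴ = 8.3521 falls short of 35/3 but 1.7⁵ = 1419857/100000 reaches it, so n = 5.

5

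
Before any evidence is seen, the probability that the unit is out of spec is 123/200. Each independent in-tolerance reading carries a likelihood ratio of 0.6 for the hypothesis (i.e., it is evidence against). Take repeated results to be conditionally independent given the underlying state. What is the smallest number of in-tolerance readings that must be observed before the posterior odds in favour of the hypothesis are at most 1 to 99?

Prior odds = 0.615/0.385 = 123/77.
Likelihood ratio per in-tolerance reading = 0.6.
Target odds = 1/99.
Require 0.6ⁿ ≤ 1/99 ÷ (123/77) = 7/1107.
0.6⁹ = 19683/1953125 is still above 7/1107 but 0.6¹⁰ = 59049/9765625 is at or below it, so n = 10.

10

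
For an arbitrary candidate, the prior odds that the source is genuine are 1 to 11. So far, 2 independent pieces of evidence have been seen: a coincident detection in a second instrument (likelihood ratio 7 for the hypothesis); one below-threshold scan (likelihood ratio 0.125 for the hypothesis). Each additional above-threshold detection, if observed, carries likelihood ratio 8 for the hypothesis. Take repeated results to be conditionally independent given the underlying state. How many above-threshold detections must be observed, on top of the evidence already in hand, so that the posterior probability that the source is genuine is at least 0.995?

4

Prior odds = 1/11.
Combined Bayes factor of the evidence already in hand = 7 × 0.125 = 0.875.
Odds after that evidence = (1/11) × 0.875 = 7/88.
Target odds = 0.995/0.005 = 199.
Need 8ⁿ ≥ 199 ÷ (7/88) = 17512/7.
8³ = 512 falls short of 17512/7 but 8⁴ = 4096 reaches it, so n = 4.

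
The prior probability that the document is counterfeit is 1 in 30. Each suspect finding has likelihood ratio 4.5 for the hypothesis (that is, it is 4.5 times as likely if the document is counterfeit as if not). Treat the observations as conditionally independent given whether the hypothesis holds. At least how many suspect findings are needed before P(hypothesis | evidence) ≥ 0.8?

Prior odds: (1/30) ÷ (29/30) = 1/29.
Likelihood ratio per suspect finding = 4.5.
Target posterior odds = 0.8/0.2 = 4.
Require 4.5ⁿ ≥ 4 ÷ (1/29) = 116.
4.5³ = 91.125 falls short of 116 but 4.5⁴ = 410.0625 reaches it, so n = 4.

4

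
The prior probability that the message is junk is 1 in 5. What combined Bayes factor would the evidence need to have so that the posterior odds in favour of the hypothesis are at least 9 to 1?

Prior odds = 0.2/0.8 = 0.25.
Target odds = 9.
Required Bayes factor = 9 ÷ 0.25 = 36.

36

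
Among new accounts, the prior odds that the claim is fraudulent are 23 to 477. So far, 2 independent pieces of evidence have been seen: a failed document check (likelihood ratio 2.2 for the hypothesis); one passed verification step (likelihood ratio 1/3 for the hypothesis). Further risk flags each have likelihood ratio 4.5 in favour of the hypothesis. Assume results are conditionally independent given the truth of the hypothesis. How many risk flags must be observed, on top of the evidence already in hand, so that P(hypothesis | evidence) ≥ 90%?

4

Prior odds = 23/477.
Combined Bayes factor of the evidence already in hand = 2.2 × (1/3) = 11/15.
Odds after that evidence = (23/477) × 11/15 = 253/7155.
Target odds = 0.9/0.1 = 9.
Need 4.5ⁿ ≥ 9 ÷ (253/7155) = 64395/253.
4.5³ = 91.125 falls short of 64395/253 but 4.5⁴ = 410.0625 reaches it, so n = 4.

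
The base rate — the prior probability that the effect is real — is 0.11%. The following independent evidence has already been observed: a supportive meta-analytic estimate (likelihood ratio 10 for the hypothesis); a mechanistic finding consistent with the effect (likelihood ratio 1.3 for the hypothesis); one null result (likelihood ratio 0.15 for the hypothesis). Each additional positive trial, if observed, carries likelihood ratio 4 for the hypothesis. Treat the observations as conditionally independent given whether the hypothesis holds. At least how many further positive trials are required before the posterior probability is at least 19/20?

7

Prior odds = 0.0011/0.9989 = 11/9989.
Combined Bayes factor of the evidence already in hand = 10 × 1.3 × 0.15 = 1.95.
Odds after that evidence = (11/9989) × 1.95 = 429/199780.
Target odds = 0.95/0.05 = 19.
Need 4ⁿ ≥ 19 ÷ (429/199780) = 3795820/429.
4⁶ = 4096 falls short of 3795820/429 but 4⁷ = 16384 reaches it, so n = 7.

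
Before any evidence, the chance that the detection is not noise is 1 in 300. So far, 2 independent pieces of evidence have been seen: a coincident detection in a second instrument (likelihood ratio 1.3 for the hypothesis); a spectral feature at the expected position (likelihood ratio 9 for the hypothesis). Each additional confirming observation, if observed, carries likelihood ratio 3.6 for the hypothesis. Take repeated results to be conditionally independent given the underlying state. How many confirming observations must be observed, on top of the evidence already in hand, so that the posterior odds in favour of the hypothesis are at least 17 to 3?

Prior odds = (1/300)/(299/300) = 1/299.
Combined Bayes factor of the evidence already in hand = 1.3 × 9 = 11.7.
Odds after that evidence = (1/299) × 11.7 = 9/230.
Target odds = 17/3.
Need 3.6ⁿ ≥ 17/3 ÷ (9/230) = 3910/27.
3.6³ = 46.656 falls short of 3910/27 but 3.6⁴ = 167.9616 reaches it, so n = 4.

4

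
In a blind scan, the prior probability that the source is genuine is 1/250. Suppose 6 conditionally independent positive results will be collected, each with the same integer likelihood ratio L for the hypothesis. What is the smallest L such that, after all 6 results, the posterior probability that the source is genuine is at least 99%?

6

Prior odds = 0.004/0.996 = 1/249.
Target odds = 0.99/0.01 = 99.
Need L⁶ ≥ 99 ÷ (1/249) = 24651.
5⁶ = 15625 < 24651 ≤ 46656 = 6⁶, so L = 6.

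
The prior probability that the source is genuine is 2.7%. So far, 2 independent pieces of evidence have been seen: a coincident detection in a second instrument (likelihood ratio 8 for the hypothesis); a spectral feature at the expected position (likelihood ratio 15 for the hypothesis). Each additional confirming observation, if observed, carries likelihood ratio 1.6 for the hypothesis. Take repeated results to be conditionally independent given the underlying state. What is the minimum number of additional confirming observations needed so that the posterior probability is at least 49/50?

6

Prior odds = 0.027/0.973 = 27/973.
Combined Bayes factor of the evidence already in hand = 8 × 15 = 120.
Odds after that evidence = (27/973) × 120 = 3240/973.
Target odds = 0.98/0.02 = 49.
Need 1.6ⁿ ≥ 49 ÷ (3240/973) = 47677/3240.
1.6⁵ = 10.48576 falls short of 47677/3240 but 1.6⁶ = 262144/15625 reaches it, so n = 6.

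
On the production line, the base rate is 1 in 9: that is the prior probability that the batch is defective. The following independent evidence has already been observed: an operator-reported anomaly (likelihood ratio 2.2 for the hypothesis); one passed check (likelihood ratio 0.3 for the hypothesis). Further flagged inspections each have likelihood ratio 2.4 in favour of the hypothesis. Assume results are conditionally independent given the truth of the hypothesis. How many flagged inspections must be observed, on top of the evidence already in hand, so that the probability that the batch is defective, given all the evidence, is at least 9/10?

6

Prior odds = (1/9)/(8/9) = 0.125.
Combined Bayes factor of the evidence already in hand = 2.2 × 0.3 = 0.66.
Odds after that evidence = 0.125 × 0.66 = 0.0825.
Target odds = 0.9/0.1 = 9.
Need 2.4ⁿ ≥ 9 ÷ 0.0825 = 1200/11.
2.4⁵ = 79.62624 falls short of 1200/11 but 2.4⁶ = 2985984/15625 reaches it, so n = 6.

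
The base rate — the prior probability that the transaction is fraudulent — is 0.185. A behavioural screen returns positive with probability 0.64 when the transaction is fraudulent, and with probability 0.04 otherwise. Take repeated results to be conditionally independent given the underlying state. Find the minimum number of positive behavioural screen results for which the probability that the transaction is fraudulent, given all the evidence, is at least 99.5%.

Prior odds = 0.185/0.815 = 37/163.
Likelihood ratio of a positive result = 0.64/0.04 = 16.
Target posterior odds = 0.995/0.005 = 199.
Require 16ⁿ ≥ 199 ÷ (37/163) = 32437/37.
16² = 256 falls short of 32437/37 but 16³ = 4096 reaches it, so n = 3.

3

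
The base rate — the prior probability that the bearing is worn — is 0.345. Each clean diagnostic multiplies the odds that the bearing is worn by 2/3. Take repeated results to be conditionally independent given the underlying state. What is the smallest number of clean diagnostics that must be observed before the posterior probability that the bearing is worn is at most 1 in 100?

Prior odds = 0.345/0.655 = 69/131.
Likelihood ratio per clean diagnostic = 2/3.
Target posterior odds = 0.01/0.99 = 1/99.
Require (2/3)ⁿ ≤ 1/99 ÷ (69/131) = 131/6831.
(2/3)⁹ = 512/19683 is still above 131/6831 but (2/3)¹⁰ = 1024/59049 is at or below it, so n = 10.

10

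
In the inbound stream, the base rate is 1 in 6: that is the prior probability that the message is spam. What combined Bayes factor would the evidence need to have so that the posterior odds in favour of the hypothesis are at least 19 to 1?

95

Prior odds = (1/6)/(5/6) = 0.2.
Target odds = 19.
Required Bayes factor = 19 ÷ 0.2 = 95.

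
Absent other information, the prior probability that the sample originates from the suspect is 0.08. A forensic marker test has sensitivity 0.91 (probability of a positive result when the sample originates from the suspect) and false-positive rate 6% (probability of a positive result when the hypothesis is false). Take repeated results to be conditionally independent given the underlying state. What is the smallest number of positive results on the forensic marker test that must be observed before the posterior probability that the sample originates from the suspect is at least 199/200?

3

Prior odds = 0.08/0.92 = 2/23.
Likelihood ratio of a positive result = 0.91/0.06 = 91/6.
Target posterior odds = 0.995/0.005 = 199.
Need (2/23) × (91/6)ⁿ ≥ 199, i.e. (91/6)ⁿ ≥ 2288.5.
(91/6)² = 8281/36 falls short of 2288.5 but (91/6)³ = 753571/216 reaches it, so n = 3.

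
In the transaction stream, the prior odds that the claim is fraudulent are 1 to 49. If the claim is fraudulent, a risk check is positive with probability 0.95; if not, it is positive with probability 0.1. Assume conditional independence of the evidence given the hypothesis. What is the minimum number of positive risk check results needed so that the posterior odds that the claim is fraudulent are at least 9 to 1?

Prior odds = 1/49.
Likelihood ratio of a positive = 0.95/0.1 = 9.5.
Target odds = 9.
Need (1/49) × 9.5ⁿ ≥ 9, i.e. 9.5ⁿ ≥ 441.
9.5² = 90.25 falls short of 441 but 9.5³ = 857.375 reaches it, so n = 3.

3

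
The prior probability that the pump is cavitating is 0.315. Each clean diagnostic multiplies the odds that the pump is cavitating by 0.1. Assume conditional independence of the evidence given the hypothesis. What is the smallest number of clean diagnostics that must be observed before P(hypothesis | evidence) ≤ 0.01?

Prior odds = 0.315/0.685 = 63/137.
Likelihood ratio per clean diagnostic = 0.1.
Target posterior odds = 0.01/0.99 = 1/99.
Need (63/137) × 0.1ⁿ ≤ 1/99, i.e. 0.1ⁿ ≤ 137/6237.
0.1¹ = 0.1 is still above 137/6237 but 0.1² = 0.01 is at or below it, so n = 2.

2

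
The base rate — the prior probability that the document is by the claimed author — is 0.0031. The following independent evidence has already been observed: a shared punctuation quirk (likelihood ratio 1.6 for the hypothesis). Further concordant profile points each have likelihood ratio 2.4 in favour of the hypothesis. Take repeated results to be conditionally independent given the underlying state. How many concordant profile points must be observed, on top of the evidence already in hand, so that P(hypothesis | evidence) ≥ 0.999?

Prior odds = 0.0031/0.9969 = 31/9969.
Bayes factor of the evidence already in hand = 1.6.
Odds after that evidence = (31/9969) × 1.6 = 248/49845.
Target odds = 0.999/0.001 = 999.
Need 2.4ⁿ ≥ 999 ÷ (248/49845) = 49795155/248.
2.4¹³ ≈87648.8 falls short of 49795155/248 but 2.4¹⁴ ≈210357 reaches it, so n = 14.

14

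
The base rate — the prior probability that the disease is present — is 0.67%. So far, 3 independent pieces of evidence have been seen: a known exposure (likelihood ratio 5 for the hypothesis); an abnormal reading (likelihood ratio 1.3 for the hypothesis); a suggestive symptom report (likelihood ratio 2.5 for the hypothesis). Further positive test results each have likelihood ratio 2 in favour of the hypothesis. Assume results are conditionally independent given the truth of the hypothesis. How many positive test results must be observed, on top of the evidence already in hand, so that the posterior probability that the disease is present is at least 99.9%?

14

Prior odds = 0.0067/0.9933 = 67/9933.
Combined Bayes factor of the evidence already in hand = 5 × 1.3 × 2.5 = 16.25.
Odds after that evidence = (67/9933) × 16.25 = 4355/39732.
Target odds = 0.999/0.001 = 999.
Need 2ⁿ ≥ 999 ÷ (4355/39732) = 39692268/4355.
2¹³ = 8192 falls short of 39692268/4355 but 2¹⁴ = 16384 reaches it, so n = 14.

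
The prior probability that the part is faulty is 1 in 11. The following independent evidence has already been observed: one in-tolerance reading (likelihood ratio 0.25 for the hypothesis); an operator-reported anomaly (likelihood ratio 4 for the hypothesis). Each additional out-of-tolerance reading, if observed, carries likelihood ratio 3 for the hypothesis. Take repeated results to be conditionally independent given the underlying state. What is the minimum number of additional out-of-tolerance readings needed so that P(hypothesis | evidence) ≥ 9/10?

Prior odds = (1/11)/(10/11) = 0.1.
Combined Bayes factor of the evidence already in hand = 0.25 × 4 = 1.
Odds after that evidence = 0.1 × 1 = 0.1.
Target odds = 0.9/0.1 = 9.
Need 3ⁿ ≥ 9 ÷ 0.1 = 90.
3⁴ = 81 falls short of 90 but 3⁵ = 243 reaches it, so n = 5.

5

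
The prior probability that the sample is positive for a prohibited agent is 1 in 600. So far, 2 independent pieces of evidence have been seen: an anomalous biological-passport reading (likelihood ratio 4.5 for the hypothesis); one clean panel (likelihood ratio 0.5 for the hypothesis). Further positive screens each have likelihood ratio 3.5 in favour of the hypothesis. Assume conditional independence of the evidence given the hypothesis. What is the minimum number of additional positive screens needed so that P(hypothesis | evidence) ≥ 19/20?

7

Prior odds = (1/600)/(599/600) = 1/599.
Combined Bayes factor of the evidence already in hand = 4.5 × 0.5 = 2.25.
Odds after that evidence = (1/599) × 2.25 = 9/2396.
Target odds = 0.95/0.05 = 19.
Need 3.5ⁿ ≥ 19 ÷ (9/2396) = 45524/9.
3.5⁶ = 1838.265625 falls short of 45524/9 but 3.5⁷ = 823543/128 reaches it, so n = 7.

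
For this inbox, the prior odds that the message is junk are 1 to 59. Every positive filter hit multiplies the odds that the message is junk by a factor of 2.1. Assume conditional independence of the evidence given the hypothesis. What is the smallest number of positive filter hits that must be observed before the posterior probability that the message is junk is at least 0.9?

9

Prior odds = 1/59.
Likelihood ratio per positive filter hit = 2.1.
Target posterior odds = 0.9/0.1 = 9.
Need (1/59) × 2.1ⁿ ≥ 9, i.e. 2.1ⁿ ≥ 531.
2.1⁸ ≈378.229 falls short of 531 but 2.1⁹ ≈794.28 reaches it, so n = 9.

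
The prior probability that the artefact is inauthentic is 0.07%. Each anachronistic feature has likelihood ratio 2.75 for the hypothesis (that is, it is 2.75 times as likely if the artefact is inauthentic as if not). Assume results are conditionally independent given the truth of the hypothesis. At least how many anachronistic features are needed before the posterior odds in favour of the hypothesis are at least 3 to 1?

Prior odds: 0.0007 ÷ 0.9993 = 7/9993.
Likelihood ratio per anachronistic feature = 2.75.
Target odds = 3.
Need (7/9993) × 2.75ⁿ ≥ 3, i.e. 2.75ⁿ ≥ 29979/7.
2.75⁸ = 214358881/65536 falls short of 29979/7 but 2.75⁹ ≈8994.86 reaches it, so n = 9.

9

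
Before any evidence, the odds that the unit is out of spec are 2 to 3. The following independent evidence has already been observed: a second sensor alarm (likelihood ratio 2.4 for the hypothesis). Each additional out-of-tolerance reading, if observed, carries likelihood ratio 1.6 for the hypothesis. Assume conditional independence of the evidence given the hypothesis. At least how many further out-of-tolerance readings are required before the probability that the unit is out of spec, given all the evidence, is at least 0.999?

Prior odds = 2/3.
Bayes factor of the evidence already in hand = 2.4.
Odds after that evidence = (2/3) × 2.4 = 1.6.
Target odds = 0.999/0.001 = 999.
Need 1.6ⁿ ≥ 999 ÷ 1.6 = 624.375.
1.6¹³ ≈450.36 falls short of 624.375 but 1.6¹⁴ ≈720.576 reaches it, so n = 14.

14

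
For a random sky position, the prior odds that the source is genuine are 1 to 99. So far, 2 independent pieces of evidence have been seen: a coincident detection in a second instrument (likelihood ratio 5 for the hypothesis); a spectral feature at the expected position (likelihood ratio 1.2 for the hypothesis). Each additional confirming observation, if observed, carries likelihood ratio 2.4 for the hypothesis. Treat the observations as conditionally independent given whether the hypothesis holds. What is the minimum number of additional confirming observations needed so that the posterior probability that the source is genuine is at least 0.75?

5

Prior odds = 1/99.
Combined Bayes factor of the evidence already in hand = 5 × 1.2 = 6.
Odds after that evidence = (1/99) × 6 = 2/33.
Target odds = 0.75/0.25 = 3.
Need 2.4ⁿ ≥ 3 ÷ (2/33) = 49.5.
2.4⁴ = 33.1776 falls short of 49.5 but 2.4⁵ = 79.62624 reaches it, so n = 5.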